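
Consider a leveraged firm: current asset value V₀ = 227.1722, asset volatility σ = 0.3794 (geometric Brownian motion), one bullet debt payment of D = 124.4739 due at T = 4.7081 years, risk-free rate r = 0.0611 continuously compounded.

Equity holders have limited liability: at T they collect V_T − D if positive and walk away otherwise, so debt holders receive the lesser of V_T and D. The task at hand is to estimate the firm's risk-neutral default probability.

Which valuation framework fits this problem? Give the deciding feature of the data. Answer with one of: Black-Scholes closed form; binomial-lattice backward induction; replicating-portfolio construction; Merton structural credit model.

Key observation: a levered firm with one bullet debt due at 4.7081 years is the canonical structural-credit setup: equity is a call on the firm's assets struck at the face value.

framework: Merton structural credit model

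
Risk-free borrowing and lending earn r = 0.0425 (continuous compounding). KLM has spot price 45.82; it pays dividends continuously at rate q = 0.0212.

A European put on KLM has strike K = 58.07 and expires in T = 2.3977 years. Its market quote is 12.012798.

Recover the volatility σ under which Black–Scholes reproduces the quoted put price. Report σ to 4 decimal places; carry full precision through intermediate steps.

At σ = 0.2257 the Black–Scholes value reproduces the quote:
σ√T = 0.2257·√2.3977 = 0.349485
d₁ = (ln(S/K) + (r−q+σ²/2)T) / (σ√T) = (ln(45.82/58.07) + (0.0425−0.0212+0.2257²/2)·2.3977) / 0.349485 = (-0.236929 + 0.112141) / 0.349485 = -0.357061
d₂ = d₁ − σ√T = -0.357061 − 0.349485 = -0.706546
e^{−rT} = 0.903118
e^{−qT} = 0.950439
N(−d₁) = 0.639477,  N(−d₂) = 0.760076
V = K·e^{−rT}·N(−d₂) − S·e^{−qT}·N(−d₁) = 39.861449 − 27.848651 = 12.012798 (matching the quote); vega is positive throughout, so no other σ reproduces this price

sigma = 0.2257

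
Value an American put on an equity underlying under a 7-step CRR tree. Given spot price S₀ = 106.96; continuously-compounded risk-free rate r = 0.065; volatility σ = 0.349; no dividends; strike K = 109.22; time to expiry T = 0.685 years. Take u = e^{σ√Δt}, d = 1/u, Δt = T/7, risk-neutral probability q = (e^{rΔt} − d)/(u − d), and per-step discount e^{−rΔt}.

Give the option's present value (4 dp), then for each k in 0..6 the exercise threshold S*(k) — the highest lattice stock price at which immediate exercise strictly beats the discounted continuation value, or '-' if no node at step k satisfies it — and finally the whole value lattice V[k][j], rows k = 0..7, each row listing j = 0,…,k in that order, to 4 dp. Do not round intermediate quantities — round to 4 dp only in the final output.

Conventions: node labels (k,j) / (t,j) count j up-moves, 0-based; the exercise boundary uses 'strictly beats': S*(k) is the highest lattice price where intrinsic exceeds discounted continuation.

price = 11.7871
boundary = - - - 77.0867 69.1139 77.0867 85.9792
tree:
11.7871
17.0651 6.6989
23.8763 10.5224 2.9895
32.1333 15.9854 5.2345 0.7995
40.1061 23.2808 8.9485 1.6153 0.0000
47.2542 32.1333 14.7913 3.2636 0.0000 0.0000
53.6631 40.1061 23.2408 6.5939 0.0000 0.0000 0.0000
59.4092 47.2542 32.1333 13.3225 0.0000 0.0000 0.0000 0.0000

Δt=0.09786, u=1.11536, d=0.89657, q=0.50190, disc=e^(-rΔt)=0.99366
k=7 terminal: V=max(K-S,0) → 59.4092 47.2542 32.1333 13.3225 0.0000 0.0000 0.0000 0.0000
k=6: j=0 S=55.5569 intr=53.6631 cont=52.9706 V=53.6631[EX]; j=1 S=69.1139 intr=40.1061 cont=39.4135 V=40.1061[EX]; j=2 S=85.9792 intr=23.2408 cont=22.5483 V=23.2408[EX]; j=3 S=106.9600 intr=2.2600 cont=6.5939 V=6.5939[hold]; j=4 S=133.0605 intr=0.0000 cont=0.0000 V=0.0000[hold]; j=5 S=165.5302 intr=0.0000 cont=0.0000 V=0.0000[hold]; j=6 S=205.9231 intr=0.0000 cont=0.0000 V=0.0000[hold]  S*(6)=85.9792
k=5: j=0 S=61.9658 intr=47.2542 cont=46.5617 V=47.2542[EX]; j=1 S=77.0867 intr=32.1333 cont=31.4408 V=32.1333[EX]; j=2 S=95.8975 intr=13.3225 cont=14.7913 V=14.7913[hold]; j=3 S=119.2986 intr=0.0000 cont=3.2636 V=3.2636[hold]; j=4 S=148.4100 intr=0.0000 cont=0.0000 V=0.0000[hold]; j=5 S=184.6252 intr=0.0000 cont=0.0000 V=0.0000[hold]  S*(5)=77.0867
k=4: j=0 S=69.1139 intr=40.1061 cont=39.4135 V=40.1061[EX]; j=1 S=85.9792 intr=23.2408 cont=23.2808 V=23.2808[hold]; j=2 S=106.9600 intr=2.2600 cont=8.9485 V=8.9485[hold]; j=3 S=133.0605 intr=0.0000 cont=1.6153 V=1.6153[hold]; j=4 S=165.5302 intr=0.0000 cont=0.0000 V=0.0000[hold]  S*(4)=69.1139
k=3: j=0 S=77.0867 intr=32.1333 cont=31.4607 V=32.1333[EX]; j=1 S=95.8975 intr=13.3225 cont=15.9854 V=15.9854[hold]; j=2 S=119.2986 intr=0.0000 cont=5.2345 V=5.2345[hold]; j=3 S=148.4100 intr=0.0000 cont=0.7995 V=0.7995[hold]  S*(3)=77.0867
k=2: j=0 S=85.9792 intr=23.2408 cont=23.8763 V=23.8763[hold]; j=1 S=106.9600 intr=2.2600 cont=10.5224 V=10.5224[hold]; j=2 S=133.0605 intr=0.0000 cont=2.9895 V=2.9895[hold]  S*(2)=-
k=1: j=0 S=95.8975 intr=13.3225 cont=17.0651 V=17.0651[hold]; j=1 S=119.2986 intr=0.0000 cont=6.6989 V=6.6989[hold]  S*(1)=-
k=0: j=0 S=106.9600 intr=2.2600 cont=11.7871 V=11.7871[hold]  S*(0)=-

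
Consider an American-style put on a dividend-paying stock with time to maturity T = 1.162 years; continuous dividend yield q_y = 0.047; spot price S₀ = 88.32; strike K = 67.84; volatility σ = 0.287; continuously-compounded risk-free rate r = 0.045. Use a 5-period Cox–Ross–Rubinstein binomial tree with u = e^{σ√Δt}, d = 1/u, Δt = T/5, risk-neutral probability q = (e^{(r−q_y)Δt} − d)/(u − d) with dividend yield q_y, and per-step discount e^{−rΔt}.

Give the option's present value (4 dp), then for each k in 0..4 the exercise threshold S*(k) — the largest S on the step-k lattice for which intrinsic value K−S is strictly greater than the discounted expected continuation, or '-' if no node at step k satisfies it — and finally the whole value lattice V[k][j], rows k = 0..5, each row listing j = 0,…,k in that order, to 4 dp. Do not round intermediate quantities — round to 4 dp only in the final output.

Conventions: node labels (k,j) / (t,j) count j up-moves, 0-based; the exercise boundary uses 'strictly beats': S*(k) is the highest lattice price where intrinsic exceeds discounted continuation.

Δt=0.23240, u=1.14839, d=0.87079, q=0.46379, disc=e^(-rΔt)=0.98960
k=5 terminal: V=max(K-S,0) → 23.6197 9.5228 0.0000 0.0000 0.0000 0.0000
k=4: j=0 S=50.7819 intr=17.0581 cont=16.9040 V=17.0581[EX]; j=1 S=66.9706 intr=0.8694 cont=5.0531 V=5.0531[hold]; j=2 S=88.3200 intr=0.0000 cont=0.0000 V=0.0000[hold]; j=3 S=116.4754 intr=0.0000 cont=0.0000 V=0.0000[hold]; j=4 S=153.6063 intr=0.0000 cont=0.0000 V=0.0000[hold]  S*(4)=50.7819
k=3: j=0 S=58.3172 intr=9.5228 cont=11.3707 V=11.3707[hold]; j=1 S=76.9080 intr=0.0000 cont=2.6813 V=2.6813[hold]; j=2 S=101.4254 intr=0.0000 cont=0.0000 V=0.0000[hold]; j=3 S=133.7586 intr=0.0000 cont=0.0000 V=0.0000[hold]  S*(3)=-
k=2: j=0 S=66.9706 intr=0.8694 cont=7.2643 V=7.2643[hold]; j=1 S=88.3200 intr=0.0000 cont=1.4228 V=1.4228[hold]; j=2 S=116.4754 intr=0.0000 cont=0.0000 V=0.0000[hold]  S*(2)=-
k=1: j=0 S=76.9080 intr=0.0000 cont=4.5077 V=4.5077[hold]; j=1 S=101.4254 intr=0.0000 cont=0.7550 V=0.7550[hold]  S*(1)=-
k=0: j=0 S=88.3200 intr=0.0000 cont=2.7384 V=2.7384[hold]  S*(0)=-

price = 2.7384
boundary = - - - - 50.7819
tree:
2.7384
4.5077 0.7550
7.2643 1.4228 0.0000
11.3707 2.6813 0.0000 0.0000
17.0581 5.0531 0.0000 0.0000 0.0000
23.6197 9.5228 0.0000 0.0000 0.0000 0.0000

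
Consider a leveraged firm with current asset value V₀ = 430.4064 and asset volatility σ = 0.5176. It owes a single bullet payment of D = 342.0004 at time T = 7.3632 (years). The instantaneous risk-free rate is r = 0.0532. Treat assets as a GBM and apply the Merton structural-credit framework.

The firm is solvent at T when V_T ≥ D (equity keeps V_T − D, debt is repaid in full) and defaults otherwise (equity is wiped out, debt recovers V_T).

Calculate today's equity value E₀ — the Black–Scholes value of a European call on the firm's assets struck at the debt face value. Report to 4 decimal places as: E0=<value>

E0=284.2188

With assets at 430.4064 and a single debt payment of 342.0004 at 7.3632 years:
d₁ = [ln(V₀/D) + (r + σ²/2)T] / (σ√T)
   = [ln(430.4064/342.0004) + (0.0532 + 0.5·0.5176²)·7.3632] / (0.5176·√7.3632)
   = [0.229918 + 1.378059] / 1.404519 = 1.144860
d₂ = d₁ − σ√T = 1.144860 − 1.404519 = -0.259659
N(d₁) = 0.873866,  N(d₂) = 0.397563,  e^(−rT) = 0.675892
E₀ = V₀·N(d₁) − D·e^(−rT)·N(d₂)
   = 430.4064·0.873866 − 342.0004·0.675892·0.397563 = 284.218807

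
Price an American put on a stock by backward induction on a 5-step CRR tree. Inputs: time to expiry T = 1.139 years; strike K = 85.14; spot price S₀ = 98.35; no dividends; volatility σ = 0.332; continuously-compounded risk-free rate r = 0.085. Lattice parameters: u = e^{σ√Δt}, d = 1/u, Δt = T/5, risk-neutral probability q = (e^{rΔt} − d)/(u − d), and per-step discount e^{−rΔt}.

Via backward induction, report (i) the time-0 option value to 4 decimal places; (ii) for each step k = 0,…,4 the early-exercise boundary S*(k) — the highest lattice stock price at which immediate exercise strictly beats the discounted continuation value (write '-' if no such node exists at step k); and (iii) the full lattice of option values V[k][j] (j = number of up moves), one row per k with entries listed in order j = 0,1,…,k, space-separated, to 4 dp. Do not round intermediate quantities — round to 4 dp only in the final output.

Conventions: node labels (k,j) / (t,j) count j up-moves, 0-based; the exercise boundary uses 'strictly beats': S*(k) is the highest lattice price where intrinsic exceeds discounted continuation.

price = 4.8079
boundary = - - - 61.1395 71.6373
tree:
4.8079
8.5252 1.5827
14.6435 3.2398 0.1240
24.0005 6.6204 0.2644 0.0000
32.9600 13.5027 0.5638 0.0000 0.0000
40.6065 24.0005 1.2023 0.0000 0.0000 0.0000

params: Δt=0.22780 u=1.17170 d=0.85346 q=0.52190 e^(-rΔt)=0.98082
t_5 payoffs: 40.6065 24.0005 1.2023 0.0000 0.0000 0.0000
t_4: node(4,0) S=52.1800 payoff=32.9600 vs cont=31.3273 → 32.9600 [stop]  node(4,1) S=71.6373 payoff=13.5027 vs cont=11.8700 → 13.5027 [stop]  node(4,2) S=98.3500 payoff=0.0000 vs cont=0.5638 → 0.5638 [wait]  node(4,3) S=135.0235 payoff=0.0000 vs cont=0.0000 → 0.0000 [wait]  node(4,4) S=185.3722 payoff=0.0000 vs cont=0.0000 → 0.0000 [wait]  ⇒ S*(4)=71.6373
t_3: node(3,0) S=61.1395 payoff=24.0005 vs cont=22.3678 → 24.0005 [stop]  node(3,1) S=83.9377 payoff=1.2023 vs cont=6.6204 → 6.6204 [wait]  node(3,2) S=115.2370 payoff=0.0000 vs cont=0.2644 → 0.2644 [wait]  node(3,3) S=158.2075 payoff=0.0000 vs cont=0.0000 → 0.0000 [wait]  ⇒ S*(3)=61.1395
t_2: node(2,0) S=71.6373 payoff=13.5027 vs cont=14.6435 → 14.6435 [wait]  node(2,1) S=98.3500 payoff=0.0000 vs cont=3.2398 → 3.2398 [wait]  node(2,2) S=135.0235 payoff=0.0000 vs cont=0.1240 → 0.1240 [wait]  ⇒ S*(2)=-
t_1: node(1,0) S=83.9377 payoff=1.2023 vs cont=8.5252 → 8.5252 [wait]  node(1,1) S=115.2370 payoff=0.0000 vs cont=1.5827 → 1.5827 [wait]  ⇒ S*(1)=-
t_0: node(0,0) S=98.3500 payoff=0.0000 vs cont=4.8079 → 4.8079 [wait]  ⇒ S*(0)=-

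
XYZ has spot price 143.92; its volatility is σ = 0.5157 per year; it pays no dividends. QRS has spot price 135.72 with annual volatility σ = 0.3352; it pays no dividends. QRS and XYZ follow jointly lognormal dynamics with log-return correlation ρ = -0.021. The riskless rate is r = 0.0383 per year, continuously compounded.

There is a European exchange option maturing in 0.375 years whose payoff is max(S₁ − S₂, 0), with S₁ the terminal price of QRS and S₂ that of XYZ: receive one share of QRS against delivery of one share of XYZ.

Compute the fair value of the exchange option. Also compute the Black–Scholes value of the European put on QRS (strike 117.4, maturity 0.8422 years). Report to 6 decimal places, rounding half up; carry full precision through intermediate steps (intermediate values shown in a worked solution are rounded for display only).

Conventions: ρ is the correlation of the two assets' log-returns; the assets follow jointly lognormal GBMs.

exchange price = 17.230403
price(QRS put K=117.4) = 6.655340

σ_eff = √(σ₁² + σ₂² − 2ρσ₁σ₂) = √(0.3352² + 0.5157² − 2·-0.021·0.3352·0.5157) = 0.620939
d₁ = (ln(S₁/S₂) + (q₂ − q₁ + σ_eff²/2)T) / (σ_eff√T) = (ln(135.72/143.92) + (0.0 − 0.0 + 0.192783)·0.375) / 0.380246 = 0.035845
d₂ = d₁ − σ_eff√T = 0.035845 − 0.380246 = -0.344401
N(d₁) = 0.514297,  N(d₂) = 0.365272
V = S₁·e^{−q₁T}·N(d₁) − S₂·e^{−q₂T}·N(d₂) = 69.800393 − 52.569990 = 17.230403
[vanilla: QRS put K=117.4]
σ√T = 0.3352·√0.8422 = 0.307618
d₁ = (ln(S/K) + (r+σ²/2)T) / (σ√T) = (ln(135.72/117.4) + (0.0383+0.3352²/2)·0.8422) / 0.307618 = (0.145007 + 0.079571) / 0.307618 = 0.730054
d₂ = d₁ − σ√T = 0.730054 − 0.307618 = 0.422436
e^{−rT} = 0.968258
N(−d₁) = 0.232679,  N(−d₂) = 0.336353
price = K·e^{−rT}·N(−d₂) − S·N(−d₁) = 38.234479 − 31.579139 = 6.655340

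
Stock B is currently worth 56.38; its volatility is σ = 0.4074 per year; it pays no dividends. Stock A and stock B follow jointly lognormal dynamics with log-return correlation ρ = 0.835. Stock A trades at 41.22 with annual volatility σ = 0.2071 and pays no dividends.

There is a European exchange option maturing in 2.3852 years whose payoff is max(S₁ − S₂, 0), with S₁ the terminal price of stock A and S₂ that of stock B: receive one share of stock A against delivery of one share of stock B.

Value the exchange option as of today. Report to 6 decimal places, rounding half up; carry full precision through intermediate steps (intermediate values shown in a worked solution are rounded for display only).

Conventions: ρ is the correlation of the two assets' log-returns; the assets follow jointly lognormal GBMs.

exchange price = 2.396990

σ_eff = √(σ₁² + σ₂² − 2ρσ₁σ₂) = √(0.2071² + 0.4074² − 2·0.835·0.2071·0.4074) = 0.260697
d₁ = (ln(S₁/S₂) + (q₂ − q₁ + σ_eff²/2)T) / (σ_eff√T) = (ln(41.22/56.38) + (0.0 − 0.0 + 0.033982)·2.3852) / 0.402623 = -0.576564
d₂ = d₁ − σ_eff√T = -0.576564 − 0.402623 = -0.979188
N(d₁) = 0.282117,  N(d₂) = 0.163744
V = S₁·e^{−q₁T}·N(d₁) − S₂·e^{−q₂T}·N(d₂) = 11.628857 − 9.231867 = 2.396990
Key observation: r never enters — measured in units of stock B, the claim is a call on S₁/S₂ struck at 1, so only the dividend yields and σ_eff matter.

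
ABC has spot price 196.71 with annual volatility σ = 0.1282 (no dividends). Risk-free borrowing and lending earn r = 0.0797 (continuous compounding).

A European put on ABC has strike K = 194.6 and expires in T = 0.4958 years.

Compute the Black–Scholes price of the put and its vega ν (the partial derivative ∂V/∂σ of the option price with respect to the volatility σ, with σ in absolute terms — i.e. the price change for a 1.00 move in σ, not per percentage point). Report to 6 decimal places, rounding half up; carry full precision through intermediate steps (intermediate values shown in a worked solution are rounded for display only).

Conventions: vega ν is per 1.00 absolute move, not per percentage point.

σ√T = 0.1282·√0.4958 = 0.090270
d₁ = (ln(S/K) + (r+σ²/2)T) / (σ√T) = (ln(196.71/194.6) + (0.0797+0.1282²/2)·0.4958) / 0.090270 = (0.010784 + 0.043590) / 0.090270 = 0.602351
d₂ = d₁ − σ√T = 0.602351 − 0.090270 = 0.512081
e^{−rT} = 0.961255
N(−d₁) = 0.273470,  N(−d₂) = 0.304297
Put price V = K·e^{−rT}·N(−d₂) − S·N(−d₁) = 56.921886 − 53.794339 = 3.127548
φ(d₁) = (1/√(2π))·e^{−d₁²/2} = 0.332754
ν = S·φ(d₁)·√T = 46.089602

price = 3.127548
ν = 46.089602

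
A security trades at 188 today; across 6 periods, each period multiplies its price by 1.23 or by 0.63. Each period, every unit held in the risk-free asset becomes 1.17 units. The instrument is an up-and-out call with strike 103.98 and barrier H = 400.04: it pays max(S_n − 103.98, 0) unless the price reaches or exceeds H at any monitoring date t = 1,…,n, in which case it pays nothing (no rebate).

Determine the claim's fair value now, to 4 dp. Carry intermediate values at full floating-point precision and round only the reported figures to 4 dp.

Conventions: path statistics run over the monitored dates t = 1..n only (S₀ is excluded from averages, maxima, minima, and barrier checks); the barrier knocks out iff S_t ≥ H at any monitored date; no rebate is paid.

price = 23.5210

Under the martingale measure an up-move has probability p* = 0.9000; value the claim as the probability-weighted average of per-path payoffs, discounted 6 periods at R = 1.17.
Enumerate all 2^6 = 64 price paths (U = up ×1.23, D = down ×0.63); each path with k up-moves has probability p*^k·(1−p*)^(6−k).
DDDDDD: M=118.4400, payoff=0.0000, prob=0.000001
UDDDDD: M=231.2400, payoff=0.0000, prob=0.000009
DUDDDD: M=145.6812, payoff=0.0000, prob=0.000009
UUDDDD: M=284.4252, payoff=0.0000, prob=0.000081
DDUDDD: M=118.4400, payoff=0.0000, prob=0.000009
UDUDDD: M=231.2400, payoff=0.0000, prob=0.000081
DUUDDD: M=179.1879, payoff=0.0000, prob=0.000081
UUUDDD: M=349.8430, payoff=0.0000, prob=0.000729
DDDUDD: M=118.4400, payoff=0.0000, prob=0.000009
UDDUDD: M=231.2400, payoff=0.0000, prob=0.000081
DUDUDD: M=145.6812, payoff=0.0000, prob=0.000081
UUDUDD: M=284.4252, payoff=0.0000, prob=0.000729
DDUUDD: M=118.4400, payoff=0.0000, prob=0.000081
UDUUDD: M=231.2400, payoff=0.0000, prob=0.000729
DUUUDD: M=220.4011, payoff=0.0000, prob=0.000729
UUUUDD: M=430.3069, payoff=0.0000, prob=0.006561
DDDDUD: M=118.4400, payoff=0.0000, prob=0.000009
UDDDUD: M=231.2400, payoff=0.0000, prob=0.000081
DUDDUD: M=145.6812, payoff=0.0000, prob=0.000081
UUDDUD: M=284.4252, payoff=0.0000, prob=0.000729
DDUDUD: M=118.4400, payoff=0.0000, prob=0.000081
UDUDUD: M=231.2400, payoff=0.0000, prob=0.000729
DUUDUD: M=179.1879, payoff=0.0000, prob=0.000729
UUUDUD: M=349.8430, payoff=66.8088, prob=0.006561
DDDUUD: M=118.4400, payoff=0.0000, prob=0.000081
UDDUUD: M=231.2400, payoff=0.0000, prob=0.000729
DUDUUD: M=145.6812, payoff=0.0000, prob=0.000729
UUDUUD: M=284.4252, payoff=66.8088, prob=0.006561
DDUUUD: M=138.8527, payoff=0.0000, prob=0.000729
UDUUUD: M=271.0933, payoff=66.8088, prob=0.006561
DUUUUD: M=271.0933, payoff=66.8088, prob=0.006561
UUUUUD: M=529.2775, payoff=0.0000, prob=0.059049
DDDDDU: M=118.4400, payoff=0.0000, prob=0.000009
UDDDDU: M=231.2400, payoff=0.0000, prob=0.000081
DUDDDU: M=145.6812, payoff=0.0000, prob=0.000081
UUDDDU: M=284.4252, payoff=0.0000, prob=0.000729
DDUDDU: M=118.4400, payoff=0.0000, prob=0.000081
UDUDDU: M=231.2400, payoff=0.0000, prob=0.000729
DUUDDU: M=179.1879, payoff=0.0000, prob=0.000729
UUUDDU: M=349.8430, payoff=66.8088, prob=0.006561
DDDUDU: M=118.4400, payoff=0.0000, prob=0.000081
UDDUDU: M=231.2400, payoff=0.0000, prob=0.000729
DUDUDU: M=145.6812, payoff=0.0000, prob=0.000729
UUDUDU: M=284.4252, payoff=66.8088, prob=0.006561
DDUUDU: M=118.4400, payoff=0.0000, prob=0.000729
UDUUDU: M=231.2400, payoff=66.8088, prob=0.006561
DUUUDU: M=220.4011, payoff=66.8088, prob=0.006561
UUUUDU: M=430.3069, payoff=0.0000, prob=0.059049
DDDDUU: M=118.4400, payoff=0.0000, prob=0.000081
UDDDUU: M=231.2400, payoff=0.0000, prob=0.000729
DUDDUU: M=145.6812, payoff=0.0000, prob=0.000729
UUDDUU: M=284.4252, payoff=66.8088, prob=0.006561
DDUDUU: M=118.4400, payoff=0.0000, prob=0.000729
UDUDUU: M=231.2400, payoff=66.8088, prob=0.006561
DUUDUU: M=179.1879, payoff=66.8088, prob=0.006561
UUUDUU: M=349.8430, payoff=229.4648, prob=0.059049
DDDUUU: M=118.4400, payoff=0.0000, prob=0.000729
UDDUUU: M=231.2400, payoff=66.8088, prob=0.006561
DUDUUU: M=170.7888, payoff=66.8088, prob=0.006561
UUDUUU: M=333.4448, payoff=229.4648, prob=0.059049
DDUUUU: M=170.7888, payoff=66.8088, prob=0.006561
UDUUUU: M=333.4448, payoff=229.4648, prob=0.059049
DUUUUU: M=333.4448, payoff=229.4648, prob=0.059049
UUUUUU: M=651.0113, payoff=0.0000, prob=0.531441
Price = Σ prob·payoff / R^6 = 60.335325 / 2.565164 = 23.5210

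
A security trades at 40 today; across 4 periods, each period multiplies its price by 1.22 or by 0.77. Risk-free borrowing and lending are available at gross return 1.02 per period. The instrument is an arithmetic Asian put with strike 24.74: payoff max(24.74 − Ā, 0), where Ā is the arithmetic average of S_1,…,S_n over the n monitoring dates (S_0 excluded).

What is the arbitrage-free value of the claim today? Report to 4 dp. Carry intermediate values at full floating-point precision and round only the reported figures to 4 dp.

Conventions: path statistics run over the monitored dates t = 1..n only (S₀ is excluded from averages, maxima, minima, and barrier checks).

price = 0.1532

Risk-neutral up-probability p* = (R−d)/(u−d) = (1.02−0.77)/(1.22−0.77) = 0.5556; the claim prices as the p*-weighted sum of path payoffs discounted by R^4.
Enumerate all 2^4 = 16 price paths (U = up ×1.22, D = down ×0.77); each path with k up-moves has probability p*^k·(1−p*)^(4−k).
DDDD: Ā=21.7096, payoff=3.0304, prob=0.039018
UDDD: Ā=34.3971, payoff=0.0000, prob=0.048773
DUDD: Ā=29.8971, payoff=0.0000, prob=0.048773
UUDD: Ā=47.3694, payoff=0.0000, prob=0.060966
DDUD: Ā=26.4321, payoff=0.0000, prob=0.048773
UDUD: Ā=41.8794, payoff=0.0000, prob=0.060966
DUUD: Ā=37.3794, payoff=0.0000, prob=0.060966
UUUD: Ā=59.2245, payoff=0.0000, prob=0.076208
DDDU: Ā=23.7640, payoff=0.9760, prob=0.048773
UDDU: Ā=37.6521, payoff=0.0000, prob=0.060966
DUDU: Ā=33.1521, payoff=0.0000, prob=0.060966
UUDU: Ā=52.5267, payoff=0.0000, prob=0.076208
DDUU: Ā=29.6871, payoff=0.0000, prob=0.060966
UDUU: Ā=47.0367, payoff=0.0000, prob=0.076208
DUUU: Ā=42.5367, payoff=0.0000, prob=0.076208
UUUU: Ā=67.3958, payoff=0.0000, prob=0.095260
Price = Σ prob·payoff / R^4 = 0.165841 / 1.082432 = 0.1532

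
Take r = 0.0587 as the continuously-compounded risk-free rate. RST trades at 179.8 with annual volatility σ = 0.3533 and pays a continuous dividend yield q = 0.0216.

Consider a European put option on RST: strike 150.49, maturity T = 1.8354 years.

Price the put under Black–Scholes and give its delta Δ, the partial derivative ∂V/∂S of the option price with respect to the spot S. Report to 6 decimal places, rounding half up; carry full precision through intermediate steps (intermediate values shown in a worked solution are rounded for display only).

σ√T = 0.3533·√1.8354 = 0.478640
d₁ = (ln(S/K) + (r−q+σ²/2)T) / (σ√T) = (ln(179.8/150.49) + (0.0587−0.0216+0.3533²/2)·1.8354) / 0.478640 = (0.177948 + 0.182641) / 0.478640 = 0.753364
d₂ = d₁ − σ√T = 0.753364 − 0.478640 = 0.274724
e^{−rT} = 0.897863
e^{−qT} = 0.961131
N(−d₁) = 0.225616,  N(−d₂) = 0.391764
Put price V = K·e^{−rT}·N(−d₂) − S·e^{−qT}·N(−d₁) = 52.934949 − 38.988957 = 13.945993
Δ = −e^{−qT}·N(−d₁) = -0.216846

price = 13.945993
Δ = -0.216846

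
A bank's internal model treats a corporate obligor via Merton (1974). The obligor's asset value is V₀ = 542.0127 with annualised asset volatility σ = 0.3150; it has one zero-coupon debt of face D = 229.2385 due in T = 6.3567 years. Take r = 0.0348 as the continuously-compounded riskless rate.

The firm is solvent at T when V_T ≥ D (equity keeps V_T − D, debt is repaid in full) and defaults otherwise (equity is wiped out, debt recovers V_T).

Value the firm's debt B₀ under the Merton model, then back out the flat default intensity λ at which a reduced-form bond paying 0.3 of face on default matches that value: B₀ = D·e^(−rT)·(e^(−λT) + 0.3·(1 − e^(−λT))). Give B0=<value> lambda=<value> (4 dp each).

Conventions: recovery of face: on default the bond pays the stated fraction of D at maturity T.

B0=174.2958 lambda=0.0120

Apply the equity-as-call identities (strike 229.2385, horizon 6.3567 years):
d₁ = [ln(V₀/D) + (r + σ²/2)T] / (σ√T)
   = [ln(542.0127/229.2385) + (0.0348 + 0.5·0.3150²)·6.3567] / (0.3150·√6.3567)
   = [0.860526 + 0.536585] / 0.794194 = 1.759157
d₂ = d₁ − σ√T = 1.759157 − 0.794194 = 0.964963
N(d₁) = 0.960725,  N(d₂) = 0.832718,  e^(−rT) = 0.801546
E₀ = V₀·N(d₁) − D·e^(−rT)·N(d₂)
   = 542.0127·0.960725 − 229.2385·0.801546·0.832718 = 367.716945
B₀ = V₀ − E₀ = 542.0127 − 367.716945 = 174.295755
e^(−λT) = (B₀·e^(rT)/D − 0.3)/(1 − 0.3) = (174.2958·1.247589/229.2385 − 0.3)/0.7 = 0.92653367
λ = −ln(0.92653367)/6.3567 = 0.012004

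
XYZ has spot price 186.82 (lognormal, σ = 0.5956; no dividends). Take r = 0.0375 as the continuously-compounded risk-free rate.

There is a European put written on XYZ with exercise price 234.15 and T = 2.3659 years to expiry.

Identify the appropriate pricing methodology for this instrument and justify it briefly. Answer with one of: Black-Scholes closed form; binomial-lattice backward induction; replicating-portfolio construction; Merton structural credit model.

Key observation: a European claim on XYZ (strike 234.15) — a lognormal (GBM) underlying with constant rate and volatility — has an exact closed-form value; no lattice or capital structure is involved.

framework: Black-Scholes closed form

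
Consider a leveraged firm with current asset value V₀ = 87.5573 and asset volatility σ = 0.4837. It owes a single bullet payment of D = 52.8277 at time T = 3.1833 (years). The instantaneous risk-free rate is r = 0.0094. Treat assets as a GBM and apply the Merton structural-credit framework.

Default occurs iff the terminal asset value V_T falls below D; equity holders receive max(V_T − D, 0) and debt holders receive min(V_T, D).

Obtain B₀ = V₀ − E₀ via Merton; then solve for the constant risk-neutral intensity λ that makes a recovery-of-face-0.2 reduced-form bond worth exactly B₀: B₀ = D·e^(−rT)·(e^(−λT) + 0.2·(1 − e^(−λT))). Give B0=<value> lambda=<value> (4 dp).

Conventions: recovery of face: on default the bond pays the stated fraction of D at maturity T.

Work the structural quantities from V₀ = 87.5573 against face 52.8277:
d₁ = [ln(V₀/D) + (r + σ²/2)T] / (σ√T)
   = [ln(87.5573/52.8277) + (0.0094 + 0.5·0.4837²)·3.1833] / (0.4837·√3.1833)
   = [0.505258 + 0.402315] / 0.863008 = 1.051638
d₂ = d₁ − σ√T = 1.051638 − 0.863008 = 0.188630
N(d₁) = 0.853517,  N(d₂) = 0.574809,  e^(−rT) = 0.970520
E₀ = V₀·N(d₁) − D·e^(−rT)·N(d₂)
   = 87.5573·0.853517 − 52.8277·0.970520·0.574809 = 45.261022
B₀ = V₀ − E₀ = 87.5573 − 45.261022 = 42.296278
e^(−λT) = (B₀·e^(rT)/D − 0.2)/(1 − 0.2) = (42.2963·1.030375/52.8277 − 0.2)/0.8 = 0.78120757
λ = −ln(0.78120757)/3.1833 = 0.077566

B0=42.2963 lambda=0.0776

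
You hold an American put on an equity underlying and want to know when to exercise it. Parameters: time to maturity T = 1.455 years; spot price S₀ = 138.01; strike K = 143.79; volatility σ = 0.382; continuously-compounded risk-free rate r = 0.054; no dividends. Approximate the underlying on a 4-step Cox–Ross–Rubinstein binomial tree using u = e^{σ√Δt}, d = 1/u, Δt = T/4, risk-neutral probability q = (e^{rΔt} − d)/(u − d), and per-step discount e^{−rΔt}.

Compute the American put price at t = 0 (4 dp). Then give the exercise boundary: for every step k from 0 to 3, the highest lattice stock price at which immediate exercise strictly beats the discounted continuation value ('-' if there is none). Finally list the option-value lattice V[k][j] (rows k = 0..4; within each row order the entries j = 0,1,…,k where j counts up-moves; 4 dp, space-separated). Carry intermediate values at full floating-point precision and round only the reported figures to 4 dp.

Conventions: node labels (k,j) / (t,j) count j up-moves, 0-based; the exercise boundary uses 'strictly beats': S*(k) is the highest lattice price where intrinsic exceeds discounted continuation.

Δt=0.36375, u=1.25909, d=0.79422, q=0.48533, disc=e^(-rΔt)=0.98055
k=4 terminal: V=max(K-S,0) → 88.8763 56.7346 5.7800 0.0000 0.0000
k=3: j=0 S=69.1414 intr=74.6486 cont=71.8517 V=74.6486[EX]; j=1 S=109.6108 intr=34.1792 cont=31.3824 V=34.1792[EX]; j=2 S=173.7673 intr=0.0000 cont=2.9169 V=2.9169[hold]; j=3 S=275.4753 intr=0.0000 cont=0.0000 V=0.0000[hold]  S*(3)=109.6108
k=2: j=0 S=87.0554 intr=56.7346 cont=53.9378 V=56.7346[EX]; j=1 S=138.0100 intr=5.7800 cont=18.6371 V=18.6371[hold]; j=2 S=218.7889 intr=0.0000 cont=1.4721 V=1.4721[hold]  S*(2)=87.0554
k=1: j=0 S=109.6108 intr=34.1792 cont=37.5009 V=37.5009[hold]; j=1 S=173.7673 intr=0.0000 cont=10.1060 V=10.1060[hold]  S*(1)=-
k=0: j=0 S=138.0100 intr=5.7800 cont=23.7346 V=23.7346[hold]  S*(0)=-

price = 23.7346
boundary = - - 87.0554 109.6108
tree:
23.7346
37.5009 10.1060
56.7346 18.6371 1.4721
74.6486 34.1792 2.9169 0.0000
88.8763 56.7346 5.7800 0.0000 0.0000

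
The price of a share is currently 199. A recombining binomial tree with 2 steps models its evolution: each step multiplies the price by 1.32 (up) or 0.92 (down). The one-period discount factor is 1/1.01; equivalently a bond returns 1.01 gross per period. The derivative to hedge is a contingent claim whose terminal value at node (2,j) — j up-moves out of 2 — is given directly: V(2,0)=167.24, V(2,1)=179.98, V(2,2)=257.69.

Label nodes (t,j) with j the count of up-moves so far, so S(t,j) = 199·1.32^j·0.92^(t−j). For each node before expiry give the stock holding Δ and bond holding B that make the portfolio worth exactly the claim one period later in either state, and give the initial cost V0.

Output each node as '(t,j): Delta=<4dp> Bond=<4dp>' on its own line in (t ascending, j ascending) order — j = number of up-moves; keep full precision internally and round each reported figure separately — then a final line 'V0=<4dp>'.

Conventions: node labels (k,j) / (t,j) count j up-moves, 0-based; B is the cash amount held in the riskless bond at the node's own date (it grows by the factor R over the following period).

No-arbitrage ⇒ martingale measure with p* = (R−d)/(u−d) = 0.2250.
At maturity the claim pays: V(2,0)=167.2400, V(2,1)=179.9800, V(2,2)=257.6900
Node (1,0) S=183.0800: V=(p*·179.9800+(1−p*)·167.2400)/1.01=168.4223; Δ=(179.9800−167.2400)/(241.6656−168.4336)=0.1740; B=V−Δ·S=136.5723
Node (1,1) S=262.6800: V=(p*·257.6900+(1−p*)·179.9800)/1.01=195.5097; Δ=(257.6900−179.9800)/(346.7376−241.6656)=0.7396; B=V−Δ·S=1.2347
Node (0,0) S=199.0000: V=(p*·195.5097+(1−p*)·168.4223)/1.01=172.7890; Δ=(195.5097−168.4223)/(262.6800−183.0800)=0.3403; B=V−Δ·S=105.0706
Verification: the root portfolio costs Δ(0,0)·S0 + B(0,0) = 172.7890, matching V0.

(0,0): Delta=0.3403 Bond=105.0706
(1,0): Delta=0.1740 Bond=136.5723
(1,1): Delta=0.7396 Bond=1.2347
V0=172.7890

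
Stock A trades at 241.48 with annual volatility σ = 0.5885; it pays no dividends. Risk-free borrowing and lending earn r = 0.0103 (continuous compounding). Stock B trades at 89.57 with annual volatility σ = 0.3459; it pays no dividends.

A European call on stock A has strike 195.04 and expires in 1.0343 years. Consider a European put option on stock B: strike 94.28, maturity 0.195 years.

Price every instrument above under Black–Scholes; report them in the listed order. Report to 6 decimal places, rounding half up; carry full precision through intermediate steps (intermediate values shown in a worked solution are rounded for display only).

[stock A call K=195.04]
σ√T = 0.5885·√1.0343 = 0.598508
d₁ = (ln(S/K) + (r+σ²/2)T) / (σ√T) = (ln(241.48/195.04) + (0.0103+0.5885²/2)·1.0343) / 0.598508 = (0.213582 + 0.189759) / 0.598508 = 0.673911
d₂ = d₁ − σ√T = 0.673911 − 0.598508 = 0.075403
e^{−rT} = 0.989403
N(d₁) = 0.749816,  N(d₂) = 0.530053
price = S·N(d₁) − K·e^{−rT}·N(d₂) = 181.065592 − 102.286058 = 78.779533
[stock B put K=94.28]
σ√T = 0.3459·√0.195 = 0.152745
d₁ = (ln(S/K) + (r+σ²/2)T) / (σ√T) = (ln(89.57/94.28) + (0.0103+0.3459²/2)·0.195) / 0.152745 = (-0.051249 + 0.013674) / 0.152745 = -0.245995
d₂ = d₁ − σ√T = -0.245995 − 0.152745 = -0.398740
e^{−rT} = 0.997994
N(−d₁) = 0.597157,  N(−d₂) = 0.654958
price = K·e^{−rT}·N(−d₂) − S·N(−d₁) = 61.625512 − 53.487346 = 8.138166

price(stock A call K=195.04) = 78.779533
price(stock B put K=94.28) = 8.138166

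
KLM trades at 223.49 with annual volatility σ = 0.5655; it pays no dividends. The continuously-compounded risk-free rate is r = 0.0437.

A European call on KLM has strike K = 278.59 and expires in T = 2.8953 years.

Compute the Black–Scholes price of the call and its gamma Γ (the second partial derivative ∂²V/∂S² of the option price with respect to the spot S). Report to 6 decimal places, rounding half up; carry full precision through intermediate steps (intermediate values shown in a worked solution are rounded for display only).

price = 76.043208
Γ = 0.001724

σ√T = 0.5655·√2.8953 = 0.962231
d₁ = (ln(S/K) + (r+σ²/2)T) / (σ√T) = (ln(223.49/278.59) + (0.0437+0.5655²/2)·2.8953) / 0.962231 = (-0.220374 + 0.589469) / 0.962231 = 0.383582
d₂ = d₁ − σ√T = 0.383582 − 0.962231 = -0.578649
e^{−rT} = 0.881152
N(d₁) = 0.649356,  N(d₂) = 0.281413
Call price V = S·N(d₁) − K·e^{−rT}·N(d₂) = 145.124535 − 69.081327 = 76.043208
φ(d₁) = (1/√(2π))·e^{−d₁²/2} = 0.370647
Γ = φ(d₁) / (S·σ·√T) = 0.001724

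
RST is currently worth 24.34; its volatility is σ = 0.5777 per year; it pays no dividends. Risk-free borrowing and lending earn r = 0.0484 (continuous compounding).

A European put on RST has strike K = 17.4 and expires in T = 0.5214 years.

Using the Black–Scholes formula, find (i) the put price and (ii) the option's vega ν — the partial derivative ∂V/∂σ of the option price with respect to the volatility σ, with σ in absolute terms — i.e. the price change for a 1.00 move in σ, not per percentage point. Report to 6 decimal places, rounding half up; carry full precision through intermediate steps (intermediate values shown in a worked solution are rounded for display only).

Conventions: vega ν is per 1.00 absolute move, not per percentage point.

σ√T = 0.5777·√0.5214 = 0.417146
d₁ = (ln(S/K) + (r+σ²/2)T) / (σ√T) = (ln(24.34/17.4) + (0.0484+0.5777²/2)·0.5214) / 0.417146 = (0.335651 + 0.112241) / 0.417146 = 1.073706
d₂ = d₁ − σ√T = 1.073706 − 0.417146 = 0.656560
e^{−rT} = 0.975080
N(−d₁) = 0.141477,  N(−d₂) = 0.255732
Put price V = K·e^{−rT}·N(−d₂) − S·N(−d₁) = 4.338847 − 3.443556 = 0.895291
φ(d₁) = (1/√(2π))·e^{−d₁²/2} = 0.224168
ν = S·φ(d₁)·√T = 3.939845

price = 0.895291
ν = 3.939845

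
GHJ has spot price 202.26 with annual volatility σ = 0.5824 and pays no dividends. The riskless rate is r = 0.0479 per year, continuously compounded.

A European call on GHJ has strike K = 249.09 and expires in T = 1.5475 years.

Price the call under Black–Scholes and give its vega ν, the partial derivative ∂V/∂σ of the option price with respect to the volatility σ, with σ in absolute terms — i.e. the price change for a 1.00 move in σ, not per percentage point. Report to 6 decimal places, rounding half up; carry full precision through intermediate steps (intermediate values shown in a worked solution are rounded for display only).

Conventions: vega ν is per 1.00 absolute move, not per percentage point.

price = 47.795806
ν = 98.815305

σ√T = 0.5824·√1.5475 = 0.724497
d₁ = (ln(S/K) + (r+σ²/2)T) / (σ√T) = (ln(202.26/249.09) + (0.0479+0.5824²/2)·1.5475) / 0.724497 = (-0.208260 + 0.336573) / 0.724497 = 0.177106
d₂ = d₁ − σ√T = 0.177106 − 0.724497 = -0.547391
e^{−rT} = 0.928555
N(d₁) = 0.570288,  N(d₂) = 0.292055
Call price V = S·N(d₁) − K·e^{−rT}·N(d₂) = 115.346364 − 67.550558 = 47.795806
φ(d₁) = (1/√(2π))·e^{−d₁²/2} = 0.392734
ν = S·φ(d₁)·√T = 98.815305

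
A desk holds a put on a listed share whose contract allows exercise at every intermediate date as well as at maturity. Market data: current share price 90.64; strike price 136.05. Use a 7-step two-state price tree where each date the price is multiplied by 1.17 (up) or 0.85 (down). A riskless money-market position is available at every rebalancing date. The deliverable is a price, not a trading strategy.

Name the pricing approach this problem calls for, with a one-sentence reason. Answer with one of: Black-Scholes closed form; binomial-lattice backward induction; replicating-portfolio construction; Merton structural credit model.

framework: binomial-lattice backward induction

Key observation: with exercise allowed before expiry on a discrete up/down model (7 steps from spot 90.64), the strike-136.05 put's value must be rolled back through the tree testing early exercise at each node.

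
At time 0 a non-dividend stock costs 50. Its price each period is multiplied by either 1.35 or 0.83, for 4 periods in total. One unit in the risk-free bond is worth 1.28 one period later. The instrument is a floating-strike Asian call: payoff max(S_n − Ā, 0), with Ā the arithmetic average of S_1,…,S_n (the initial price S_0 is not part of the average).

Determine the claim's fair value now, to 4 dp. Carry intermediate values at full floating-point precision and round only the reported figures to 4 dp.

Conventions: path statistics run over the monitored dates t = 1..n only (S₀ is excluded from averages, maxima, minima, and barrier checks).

Set p* = 0.8654 (from d < R < u); the path-dependent value is the discounted p*-expectation over all price paths.
Enumerate all 2^4 = 16 price paths (U = up ×1.35, D = down ×0.83); each path with k up-moves has probability p*^k·(1−p*)^(4−k).
DDDD: Ā=32.0659, payoff=0.0000, prob=0.000328
UDDD: Ā=52.1553, payoff=0.0000, prob=0.002111
DUDD: Ā=45.6553, payoff=0.0000, prob=0.002111
UUDD: Ā=74.2587, payoff=0.0000, prob=0.013571
DDUD: Ā=40.2603, payoff=0.0000, prob=0.002111
UDUD: Ā=65.4837, payoff=0.0000, prob=0.013571
DUUD: Ā=58.9837, payoff=3.7923, prob=0.013571
UUUD: Ā=95.9373, payoff=6.1682, prob=0.087241
DDDU: Ā=35.7825, payoff=2.8131, prob=0.002111
UDDU: Ā=58.2004, payoff=4.5756, prob=0.013571
DUDU: Ā=51.7004, payoff=11.0756, prob=0.013571
UUDU: Ā=84.0911, payoff=18.0145, prob=0.087241
DDUU: Ā=46.3054, payoff=16.4706, prob=0.013571
UDUU: Ā=75.3161, payoff=26.7895, prob=0.087241
DUUU: Ā=68.8161, payoff=33.2895, prob=0.087241
UUUU: Ā=111.9298, payoff=54.1455, prob=0.560837
Price = Σ prob·payoff / R^4 = 38.211252 / 2.684355 = 14.2348

price = 14.2348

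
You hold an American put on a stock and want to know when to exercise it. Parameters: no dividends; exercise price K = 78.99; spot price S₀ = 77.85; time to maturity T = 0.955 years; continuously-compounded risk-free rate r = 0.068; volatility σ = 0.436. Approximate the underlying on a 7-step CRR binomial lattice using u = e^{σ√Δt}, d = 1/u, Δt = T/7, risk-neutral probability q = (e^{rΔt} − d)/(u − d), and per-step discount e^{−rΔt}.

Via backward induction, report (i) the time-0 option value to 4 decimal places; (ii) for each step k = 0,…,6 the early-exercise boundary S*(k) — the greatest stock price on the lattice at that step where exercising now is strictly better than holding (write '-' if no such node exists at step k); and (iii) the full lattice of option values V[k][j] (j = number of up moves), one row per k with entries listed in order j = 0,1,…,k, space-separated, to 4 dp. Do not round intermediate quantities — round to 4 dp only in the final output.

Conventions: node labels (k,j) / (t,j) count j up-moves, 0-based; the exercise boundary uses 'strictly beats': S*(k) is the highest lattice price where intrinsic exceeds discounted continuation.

price = 11.9352
boundary = - - - 48.0219 40.8790 48.0219 56.4130
tree:
11.9352
16.9784 6.8852
23.3659 10.6177 3.1104
30.9681 15.8558 5.3385 0.8381
38.1110 22.7377 8.9564 1.6541 0.0000
44.1915 30.9681 14.5582 3.2649 0.0000 0.0000
49.3676 38.1110 22.5770 6.4443 0.0000 0.0000 0.0000
53.7737 44.1915 30.9681 12.7197 0.0000 0.0000 0.0000 0.0000

Δt=0.13643  u=1.17473  d=0.85126  q=0.48864  discount=0.99077
step 7 (expiry): payoffs max(K−S,0) = 53.7737 44.1915 30.9681 12.7197 0.0000 0.0000 0.0000 0.0000
step 6: (k=6,j=0): S=29.6224, K−S=49.3676, hold=48.6382 ⇒ V=49.3676 exercise | (k=6,j=1): S=40.8790, K−S=38.1110, hold=37.3816 ⇒ V=38.1110 exercise | (k=6,j=2): S=56.4130, K−S=22.5770, hold=21.8476 ⇒ V=22.5770 exercise | (k=6,j=3): S=77.8500, K−S=1.1400, hold=6.4443 ⇒ V=6.4443 continue | (k=6,j=4): S=107.4331, K−S=0.0000, hold=0.0000 ⇒ V=0.0000 continue | (k=6,j=5): S=148.2577, K−S=0.0000, hold=0.0000 ⇒ V=0.0000 continue | (k=6,j=6): S=204.5957, K−S=0.0000, hold=0.0000 ⇒ V=0.0000 continue  boundary S*=56.4130
step 5: (k=5,j=0): S=34.7985, K−S=44.1915, hold=43.4621 ⇒ V=44.1915 exercise | (k=5,j=1): S=48.0219, K−S=30.9681, hold=30.2387 ⇒ V=30.9681 exercise | (k=5,j=2): S=66.2703, K−S=12.7197, hold=14.5582 ⇒ V=14.5582 continue | (k=5,j=3): S=91.4531, K−S=0.0000, hold=3.2649 ⇒ V=3.2649 continue | (k=5,j=4): S=126.2053, K−S=0.0000, hold=0.0000 ⇒ V=0.0000 continue | (k=5,j=5): S=174.1634, K−S=0.0000, hold=0.0000 ⇒ V=0.0000 continue  boundary S*=48.0219
step 4: (k=4,j=0): S=40.8790, K−S=38.1110, hold=37.3816 ⇒ V=38.1110 exercise | (k=4,j=1): S=56.4130, K−S=22.5770, hold=22.7377 ⇒ V=22.7377 continue | (k=4,j=2): S=77.8500, K−S=1.1400, hold=8.9564 ⇒ V=8.9564 continue | (k=4,j=3): S=107.4331, K−S=0.0000, hold=1.6541 ⇒ V=1.6541 continue | (k=4,j=4): S=148.2577, K−S=0.0000, hold=0.0000 ⇒ V=0.0000 continue  boundary S*=40.8790
step 3: (k=3,j=0): S=48.0219, K−S=30.9681, hold=30.3164 ⇒ V=30.9681 exercise | (k=3,j=1): S=66.2703, K−S=12.7197, hold=15.8558 ⇒ V=15.8558 continue | (k=3,j=2): S=91.4531, K−S=0.0000, hold=5.3385 ⇒ V=5.3385 continue | (k=3,j=3): S=126.2053, K−S=0.0000, hold=0.8381 ⇒ V=0.8381 continue  boundary S*=48.0219
step 2: (k=2,j=0): S=56.4130, K−S=22.5770, hold=23.3659 ⇒ V=23.3659 continue | (k=2,j=1): S=77.8500, K−S=1.1400, hold=10.6177 ⇒ V=10.6177 continue | (k=2,j=2): S=107.4331, K−S=0.0000, hold=3.1104 ⇒ V=3.1104 continue  boundary S*=-
step 1: (k=1,j=0): S=66.2703, K−S=12.7197, hold=16.9784 ⇒ V=16.9784 continue | (k=1,j=1): S=91.4531, K−S=0.0000, hold=6.8852 ⇒ V=6.8852 continue  boundary S*=-
step 0: (k=0,j=0): S=77.8500, K−S=1.1400, hold=11.9352 ⇒ V=11.9352 continue  boundary S*=-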